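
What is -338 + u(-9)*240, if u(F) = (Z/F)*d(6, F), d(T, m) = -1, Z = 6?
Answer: -178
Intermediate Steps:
u(F) = -6/F (u(F) = (6/F)*(-1) = -6/F)
-338 + u(-9)*240 = -338 - 6/(-9)*240 = -338 - 6*(-⅑)*240 = -338 + (⅔)*240 = -338 + 160 = -178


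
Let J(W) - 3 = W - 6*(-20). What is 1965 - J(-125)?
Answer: 1967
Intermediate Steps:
J(W) = 123 + W (J(W) = 3 + (W - 6*(-20)) = 3 + (W + 120) = 3 + (120 + W) = 123 + W)
1965 - J(-125) = 1965 - (123 - 125) = 1965 - 1*(-2) = 1965 + 2 = 1967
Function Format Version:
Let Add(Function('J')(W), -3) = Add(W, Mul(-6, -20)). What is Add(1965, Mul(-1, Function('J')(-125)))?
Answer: 1967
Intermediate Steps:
Function('J')(W) = Add(123, W) (Function('J')(W) = Add(3, Add(W, Mul(-6, -20))) = Add(3, Add(W, 120)) = Add(3, Add(120, W)) = Add(123, W))
Add(1965, Mul(-1, Function('J')(-125))) = Add(1965, Mul(-1, Add(123, -125))) = Add(1965, Mul(-1, -2)) = Add(1965, 2) = 1967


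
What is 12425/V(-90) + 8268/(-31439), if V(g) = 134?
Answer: 389521663/4212826 ≈ 92.461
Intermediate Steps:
12425/V(-90) + 8268/(-31439) = 12425/134 + 8268/(-31439) = 12425*(1/134) + 8268*(-1/31439) = 12425/134 - 8268/31439 = 389521663/4212826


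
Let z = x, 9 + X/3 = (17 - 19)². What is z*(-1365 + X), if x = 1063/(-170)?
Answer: 146694/17 ≈ 8629.1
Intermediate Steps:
X = -15 (X = -27 + 3*(17 - 19)² = -27 + 3*(-2)² = -27 + 3*4 = -27 + 12 = -15)
x = -1063/170 (x = 1063*(-1/170) = -1063/170 ≈ -6.2529)
z = -1063/170 ≈ -6.2529
z*(-1365 + X) = -1063*(-1365 - 15)/170 = -1063/170*(-1380) = 146694/17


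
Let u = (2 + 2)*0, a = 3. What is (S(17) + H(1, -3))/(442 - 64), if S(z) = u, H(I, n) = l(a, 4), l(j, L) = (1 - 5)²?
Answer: 8/189 ≈ 0.042328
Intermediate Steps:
l(j, L) = 16 (l(j, L) = (-4)² = 16)
H(I, n) = 16
u = 0 (u = 4*0 = 0)
S(z) = 0
(S(17) + H(1, -3))/(442 - 64) = (0 + 16)/(442 - 64) = 16/378 = 16*(1/378) = 8/189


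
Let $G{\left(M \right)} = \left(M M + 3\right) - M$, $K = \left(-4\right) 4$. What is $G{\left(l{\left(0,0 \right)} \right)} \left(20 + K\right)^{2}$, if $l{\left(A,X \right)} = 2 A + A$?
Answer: $48$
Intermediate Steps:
$K = -16$
$l{\left(A,X \right)} = 3 A$
$G{\left(M \right)} = 3 + M^{2} - M$ ($G{\left(M \right)} = \left(M^{2} + 3\right) - M = \left(3 + M^{2}\right) - M = 3 + M^{2} - M$)
$G{\left(l{\left(0,0 \right)} \right)} \left(20 + K\right)^{2} = \left(3 + \left(3 \cdot 0\right)^{2} - 3 \cdot 0\right) \left(20 - 16\right)^{2} = \left(3 + 0^{2} - 0\right) 4^{2} = \left(3 + 0 + 0\right) 16 = 3 \cdot 16 = 48$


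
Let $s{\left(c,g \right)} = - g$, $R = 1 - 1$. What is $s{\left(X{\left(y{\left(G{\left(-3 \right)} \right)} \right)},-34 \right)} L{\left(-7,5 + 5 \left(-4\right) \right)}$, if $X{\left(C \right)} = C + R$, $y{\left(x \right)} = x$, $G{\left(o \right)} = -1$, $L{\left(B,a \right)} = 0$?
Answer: $0$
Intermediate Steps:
$R = 0$
$X{\left(C \right)} = C$ ($X{\left(C \right)} = C + 0 = C$)
$s{\left(X{\left(y{\left(G{\left(-3 \right)} \right)} \right)},-34 \right)} L{\left(-7,5 + 5 \left(-4\right) \right)} = \left(-1\right) \left(-34\right) 0 = 34 \cdot 0 = 0$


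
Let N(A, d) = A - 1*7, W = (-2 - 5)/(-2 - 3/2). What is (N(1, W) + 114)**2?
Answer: 11664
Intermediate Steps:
W = 2 (W = -7/(-2 - 3*1/2) = -7/(-2 - 3/2) = -7/(-7/2) = -7*(-2/7) = 2)
N(A, d) = -7 + A (N(A, d) = A - 7 = -7 + A)
(N(1, W) + 114)**2 = ((-7 + 1) + 114)**2 = (-6 + 114)**2 = 108**2 = 11664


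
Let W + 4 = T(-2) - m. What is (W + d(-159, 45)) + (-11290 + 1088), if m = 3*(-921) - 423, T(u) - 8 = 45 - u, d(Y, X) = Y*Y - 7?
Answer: 18309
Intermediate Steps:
d(Y, X) = -7 + Y² (d(Y, X) = Y² - 7 = -7 + Y²)
T(u) = 53 - u (T(u) = 8 + (45 - u) = 53 - u)
m = -3186 (m = -2763 - 423 = -3186)
W = 3237 (W = -4 + ((53 - 1*(-2)) - 1*(-3186)) = -4 + ((53 + 2) + 3186) = -4 + (55 + 3186) = -4 + 3241 = 3237)
(W + d(-159, 45)) + (-11290 + 1088) = (3237 + (-7 + (-159)²)) + (-11290 + 1088) = (3237 + (-7 + 25281)) - 10202 = (3237 + 25274) - 10202 = 28511 - 10202 = 18309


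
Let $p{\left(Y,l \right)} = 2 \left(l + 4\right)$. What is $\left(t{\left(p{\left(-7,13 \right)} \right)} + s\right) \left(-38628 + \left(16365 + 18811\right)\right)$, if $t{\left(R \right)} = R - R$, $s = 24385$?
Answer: $-84177020$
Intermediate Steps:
$p{\left(Y,l \right)} = 8 + 2 l$ ($p{\left(Y,l \right)} = 2 \left(4 + l\right) = 8 + 2 l$)
$t{\left(R \right)} = 0$
$\left(t{\left(p{\left(-7,13 \right)} \right)} + s\right) \left(-38628 + \left(16365 + 18811\right)\right) = \left(0 + 24385\right) \left(-38628 + \left(16365 + 18811\right)\right) = 24385 \left(-38628 + 35176\right) = 24385 \left(-3452\right) = -84177020$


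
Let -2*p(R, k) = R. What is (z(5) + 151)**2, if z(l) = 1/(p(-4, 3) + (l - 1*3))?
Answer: 366025/16 ≈ 22877.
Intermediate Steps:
p(R, k) = -R/2
z(l) = 1/(-1 + l) (z(l) = 1/(-1/2*(-4) + (l - 1*3)) = 1/(2 + (l - 3)) = 1/(2 + (-3 + l)) = 1/(-1 + l))
(z(5) + 151)**2 = (1/(-1 + 5) + 151)**2 = (1/4 + 151)**2 = (605/4)**2 = 366025/16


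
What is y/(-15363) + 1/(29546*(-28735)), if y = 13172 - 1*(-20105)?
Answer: -28252316439233/13043253214530 ≈ -2.1660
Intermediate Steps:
y = 33277 (y = 13172 + 20105 = 33277)
y/(-15363) + 1/(29546*(-28735)) = 33277/(-15363) + 1/(29546*(-28735)) = 33277*(-1/15363) + (1/29546)*(-1/28735) = -33277/15363 - 1/849004310 = -28252316439233/13043253214530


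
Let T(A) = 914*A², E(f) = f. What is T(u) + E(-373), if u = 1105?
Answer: 1116016477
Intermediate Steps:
T(u) + E(-373) = 914*1105² - 373 = 914*1221025 - 373 = 1116016850 - 373 = 1116016477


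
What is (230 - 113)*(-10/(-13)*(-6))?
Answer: -540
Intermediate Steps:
(230 - 113)*(-10/(-13)*(-6)) = 117*(-10*(-1/13)*(-6)) = 117*((10/13)*(-6)) = 117*(-60/13) = -540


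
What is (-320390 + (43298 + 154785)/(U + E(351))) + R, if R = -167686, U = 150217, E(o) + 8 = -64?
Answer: -73281972937/150145 ≈ -4.8807e+5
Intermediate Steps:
E(o) = -72 (E(o) = -8 - 64 = -72)
(-320390 + (43298 + 154785)/(U + E(351))) + R = (-320390 + (43298 + 154785)/(150217 - 72)) - 167686 = (-320390 + 198083/150145) - 167686 = -48104758467/150145 - 167686 = -73281972937/150145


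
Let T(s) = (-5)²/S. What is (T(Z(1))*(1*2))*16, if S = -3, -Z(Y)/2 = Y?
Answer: -800/3 ≈ -266.67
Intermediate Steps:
Z(Y) = -2*Y
T(s) = -25/3 (T(s) = (-5)²/(-3) = 25*(-⅓) = -25/3)
(T(Z(1))*(1*2))*16 = -25*2/3*16 = -25/3*2*16 = -50/3*16 = -800/3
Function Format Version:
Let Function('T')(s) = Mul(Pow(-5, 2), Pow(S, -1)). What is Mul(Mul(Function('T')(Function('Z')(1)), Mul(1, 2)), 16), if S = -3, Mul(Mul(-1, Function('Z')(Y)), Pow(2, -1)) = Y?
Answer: Rational(-800, 3) ≈ -266.67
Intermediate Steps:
Function('Z')(Y) = Mul(-2, Y)
Function('T')(s) = Rational(-25, 3) (Function('T')(s) = Mul(Pow(-5, 2), Pow(-3, -1)) = Mul(25, Rational(-1, 3)) = Rational(-25, 3))
Mul(Mul(Function('T')(Function('Z')(1)), Mul(1, 2)), 16) = Mul(Mul(Rational(-25, 3), Mul(1, 2)), 16) = Mul(Mul(Rational(-25, 3), 2), 16) = Mul(Rational(-50, 3), 16) = Rational(-800, 3)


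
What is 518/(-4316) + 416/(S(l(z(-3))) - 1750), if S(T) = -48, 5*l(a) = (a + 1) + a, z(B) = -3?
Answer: -681705/1940042 ≈ -0.35139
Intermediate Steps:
l(a) = 1/5 + 2*a/5 (l(a) = ((a + 1) + a)/5 = ((1 + a) + a)/5 = (1 + 2*a)/5 = 1/5 + 2*a/5)
518/(-4316) + 416/(S(l(z(-3))) - 1750) = 518/(-4316) + 416/(-48 - 1750) = 518*(-1/4316) + 416/(-1798) = -259/2158 + 416*(-1/1798) = -259/2158 - 208/899 = -681705/1940042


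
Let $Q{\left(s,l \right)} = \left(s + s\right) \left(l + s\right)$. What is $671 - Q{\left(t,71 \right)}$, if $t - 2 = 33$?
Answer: $-6749$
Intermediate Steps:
$t = 35$ ($t = 2 + 33 = 35$)
$Q{\left(s,l \right)} = 2 s \left(l + s\right)$
$671 - Q{\left(t,71 \right)} = 671 - 2 \cdot 35 \left(71 + 35\right) = 671 - 2 \cdot 35 \cdot 106 = 671 - 7420 = -6749$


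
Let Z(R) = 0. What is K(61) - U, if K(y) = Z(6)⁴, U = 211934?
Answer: -211934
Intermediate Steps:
K(y) = 0 (K(y) = 0⁴ = 0)
K(61) - U = 0 - 1*211934 = 0 - 211934 = -211934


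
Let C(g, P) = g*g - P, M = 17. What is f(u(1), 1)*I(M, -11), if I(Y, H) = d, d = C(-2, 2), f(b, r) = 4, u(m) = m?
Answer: 8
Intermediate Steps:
C(g, P) = g**2 - P
d = 2 (d = (-2)**2 - 1*2 = 4 - 2 = 2)
I(Y, H) = 2
f(u(1), 1)*I(M, -11) = 4*2 = 8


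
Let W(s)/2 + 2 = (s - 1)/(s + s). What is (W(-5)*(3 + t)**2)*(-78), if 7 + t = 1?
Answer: 9828/5 ≈ 1965.6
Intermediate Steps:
t = -6 (t = -7 + 1 = -6)
W(s) = -4 + (-1 + s)/s (W(s) = -4 + 2*((s - 1)/(s + s)) = -4 + 2*((-1 + s)/((2*s))) = -4 + 2*((-1 + s)*(1/(2*s))) = -4 + 2*((-1 + s)/(2*s)) = -4 + (-1 + s)/s)
(W(-5)*(3 + t)**2)*(-78) = ((-3 - 1/(-5))*(3 - 6)**2)*(-78) = ((-3 - 1*(-1/5))*(-3)**2)*(-78) = ((-3 + 1/5)*9)*(-78) = -14/5*9*(-78) = -126/5*(-78) = 9828/5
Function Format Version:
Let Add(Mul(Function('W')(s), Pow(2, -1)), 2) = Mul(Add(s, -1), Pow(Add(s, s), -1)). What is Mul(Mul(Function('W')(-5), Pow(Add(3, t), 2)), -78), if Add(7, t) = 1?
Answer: Rational(9828, 5) ≈ 1965.6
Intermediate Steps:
t = -6 (t = Add(-7, 1) = -6)
Function('W')(s) = Add(-4, Mul(Pow(s, -1), Add(-1, s))) (Function('W')(s) = Add(-4, Mul(2, Mul(Add(s, -1), Pow(Add(s, s), -1)))) = Add(-4, Mul(2, Mul(Add(-1, s), Pow(Mul(2, s), -1)))) = Add(-4, Mul(2, Mul(Add(-1, s), Mul(Rational(1, 2), Pow(s, -1))))) = Add(-4, Mul(2, Mul(Rational(1, 2), Pow(s, -1), Add(-1, s)))) = Add(-4, Mul(Pow(s, -1), Add(-1, s))))
Mul(Mul(Function('W')(-5), Pow(Add(3, t), 2)), -78) = Mul(Mul(Add(-3, Mul(-1, Pow(-5, -1))), Pow(Add(3, -6), 2)), -78) = Mul(Mul(Add(-3, Mul(-1, Rational(-1, 5))), Pow(-3, 2)), -78) = Mul(Mul(Add(-3, Rational(1, 5)), 9), -78) = Mul(Mul(Rational(-14, 5), 9), -78) = Mul(Rational(-126, 5), -78) = Rational(9828, 5)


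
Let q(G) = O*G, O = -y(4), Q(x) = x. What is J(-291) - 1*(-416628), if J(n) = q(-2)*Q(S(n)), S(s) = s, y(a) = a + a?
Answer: 411972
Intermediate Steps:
y(a) = 2*a
O = -8 (O = -2*4 = -1*8 = -8)
q(G) = -8*G
J(n) = 16*n (J(n) = (-8*(-2))*n = 16*n)
J(-291) - 1*(-416628) = 16*(-291) - 1*(-416628) = -4656 + 416628 = 411972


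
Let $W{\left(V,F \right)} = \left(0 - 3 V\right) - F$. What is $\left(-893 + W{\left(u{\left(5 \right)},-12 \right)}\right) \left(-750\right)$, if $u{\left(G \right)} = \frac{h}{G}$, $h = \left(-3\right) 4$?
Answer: $655350$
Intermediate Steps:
$h = -12$
$u{\left(G \right)} = - \frac{12}{G}$
$W{\left(V,F \right)} = - F - 3 V$ ($W{\left(V,F \right)} = - 3 V - F = - F - 3 V$)
$\left(-893 + W{\left(u{\left(5 \right)},-12 \right)}\right) \left(-750\right) = \left(-893 - \left(-12 + 3 \left(- \frac{12}{5}\right)\right)\right) \left(-750\right) = \left(-893 + \left(12 - 3 \left(\left(-12\right) \frac{1}{5}\right)\right)\right) \left(-750\right) = \left(-893 + \left(12 - - \frac{36}{5}\right)\right) \left(-750\right) = \left(-893 + \left(12 + \frac{36}{5}\right)\right) \left(-750\right) = \left(-893 + \frac{96}{5}\right) \left(-750\right) = \left(- \frac{4369}{5}\right) \left(-750\right) = 655350$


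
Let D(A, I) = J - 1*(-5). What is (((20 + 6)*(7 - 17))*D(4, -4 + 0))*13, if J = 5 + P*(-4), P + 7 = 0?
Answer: -128440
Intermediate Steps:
P = -7 (P = -7 + 0 = -7)
J = 33 (J = 5 - 7*(-4) = 5 + 28 = 33)
D(A, I) = 38 (D(A, I) = 33 - 1*(-5) = 33 + 5 = 38)
(((20 + 6)*(7 - 17))*D(4, -4 + 0))*13 = (((20 + 6)*(7 - 17))*38)*13 = ((26*(-10))*38)*13 = -260*38*13 = -9880*13 = -128440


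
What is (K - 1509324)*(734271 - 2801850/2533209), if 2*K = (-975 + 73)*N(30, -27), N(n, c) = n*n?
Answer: -1187476612331727912/844403 ≈ -1.4063e+12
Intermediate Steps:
N(n, c) = n²
K = -405900 (K = ((-975 + 73)*30²)/2 = (-902*900)/2 = (½)*(-811800) = -405900)
(K - 1509324)*(734271 - 2801850/2533209) = (-405900 - 1509324)*(734271 - 2801850/2533209) = -1915224*(734271 - 2801850*1/2533209) = -1915224*(734271 - 933950/844403) = -1915224*620019701263/844403 = -1187476612331727912/844403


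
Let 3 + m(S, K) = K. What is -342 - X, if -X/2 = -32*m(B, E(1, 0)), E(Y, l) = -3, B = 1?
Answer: 42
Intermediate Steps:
m(S, K) = -3 + K
X = -384 (X = -(-64)*(-3 - 3) = -(-64)*(-6) = -2*192 = -384)
-342 - X = -342 - 1*(-384) = -342 + 384 = 42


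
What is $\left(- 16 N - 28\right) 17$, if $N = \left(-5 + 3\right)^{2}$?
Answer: $-1564$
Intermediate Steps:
$N = 4$ ($N = \left(-2\right)^{2} = 4$)
$\left(- 16 N - 28\right) 17 = \left(\left(-16\right) 4 - 28\right) 17 = \left(-64 - 28\right) 17 = \left(-92\right) 17 = -1564$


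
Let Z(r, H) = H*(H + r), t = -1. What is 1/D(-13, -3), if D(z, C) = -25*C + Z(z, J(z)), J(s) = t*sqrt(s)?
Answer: -I/(-62*I + 13*sqrt(13)) ≈ 0.010263 - 0.007759*I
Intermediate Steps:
J(s) = -sqrt(s)
D(z, C) = -25*C - sqrt(z)*(z - sqrt(z)) (D(z, C) = -25*C + (-sqrt(z))*(-sqrt(z) + z) = -25*C + (-sqrt(z))*(z - sqrt(z)) = -25*C - sqrt(z)*(z - sqrt(z)))
1/D(-13, -3) = 1/(-13 - (-13)**(3/2) - 25*(-3)) = 1/(-13 - (-13)*I*sqrt(13) + 75) = 1/(-13 + 13*I*sqrt(13) + 75) = 1/(62 + 13*I*sqrt(13))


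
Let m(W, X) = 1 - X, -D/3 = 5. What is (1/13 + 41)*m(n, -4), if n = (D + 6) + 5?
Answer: 2670/13 ≈ 205.38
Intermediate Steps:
D = -15 (D = -3*5 = -15)
n = -4 (n = (-15 + 6) + 5 = -9 + 5 = -4)
(1/13 + 41)*m(n, -4) = (1/13 + 41)*(1 - 1*(-4)) = (1/13 + 41)*(1 + 4) = (534/13)*5 = 2670/13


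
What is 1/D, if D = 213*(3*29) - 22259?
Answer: -1/3728 ≈ -0.00026824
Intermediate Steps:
D = -3728 (D = 213*87 - 22259 = 18531 - 22259 = -3728)
1/D = 1/(-3728) = -1/3728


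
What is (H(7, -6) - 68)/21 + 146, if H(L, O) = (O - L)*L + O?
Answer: 967/7 ≈ 138.14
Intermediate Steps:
H(L, O) = O + L*(O - L) (H(L, O) = L*(O - L) + O = O + L*(O - L))
(H(7, -6) - 68)/21 + 146 = ((-6 - 1*7² + 7*(-6)) - 68)/21 + 146 = ((-6 - 1*49 - 42) - 68)/21 + 146 = ((-6 - 49 - 42) - 68)/21 + 146 = (-97 - 68)/21 + 146 = (1/21)*(-165) + 146 = -55/7 + 146 = 967/7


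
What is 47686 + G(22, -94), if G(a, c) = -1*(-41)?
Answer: 47727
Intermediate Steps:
G(a, c) = 41
47686 + G(22, -94) = 47686 + 41 = 47727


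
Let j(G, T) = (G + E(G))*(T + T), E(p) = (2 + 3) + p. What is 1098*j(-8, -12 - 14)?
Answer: 628056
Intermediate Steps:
E(p) = 5 + p
j(G, T) = 2*T*(5 + 2*G) (j(G, T) = (G + (5 + G))*(T + T) = (5 + 2*G)*(2*T) = 2*T*(5 + 2*G))
1098*j(-8, -12 - 14) = 1098*(2*(-12 - 14)*(5 + 2*(-8))) = 1098*(2*(-26)*(5 - 16)) = 1098*(2*(-26)*(-11)) = 1098*572 = 628056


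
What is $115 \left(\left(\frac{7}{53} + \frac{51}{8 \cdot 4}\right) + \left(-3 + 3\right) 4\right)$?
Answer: $\frac{336605}{1696} \approx 198.47$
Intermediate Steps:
$115 \left(\left(\frac{7}{53} + \frac{51}{8 \cdot 4}\right) + \left(-3 + 3\right) 4\right) = 115 \left(\left(7 \cdot \frac{1}{53} + \frac{51}{32}\right) + 0 \cdot 4\right) = 115 \left(\left(\frac{7}{53} + 51 \cdot \frac{1}{32}\right) + 0\right) = 115 \left(\left(\frac{7}{53} + \frac{51}{32}\right) + 0\right) = 115 \left(\frac{2927}{1696} + 0\right) = 115 \cdot \frac{2927}{1696} = \frac{336605}{1696}$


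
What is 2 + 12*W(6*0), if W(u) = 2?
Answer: 26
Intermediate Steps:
2 + 12*W(6*0) = 2 + 12*2 = 2 + 24 = 26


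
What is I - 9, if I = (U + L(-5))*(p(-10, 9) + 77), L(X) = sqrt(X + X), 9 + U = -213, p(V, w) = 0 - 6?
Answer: -15771 + 71*I*sqrt(10) ≈ -15771.0 + 224.52*I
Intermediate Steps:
p(V, w) = -6
U = -222 (U = -9 - 213 = -222)
L(X) = sqrt(2)*sqrt(X) (L(X) = sqrt(2*X) = sqrt(2)*sqrt(X))
I = -15762 + 71*I*sqrt(10) (I = (-222 + sqrt(2)*sqrt(-5))*(-6 + 77) = (-222 + sqrt(2)*(I*sqrt(5)))*71 = (-222 + I*sqrt(10))*71 = -15762 + 71*I*sqrt(10) ≈ -15762.0 + 224.52*I)
I - 9 = (-15762 + 71*I*sqrt(10)) - 9 = -15771 + 71*I*sqrt(10)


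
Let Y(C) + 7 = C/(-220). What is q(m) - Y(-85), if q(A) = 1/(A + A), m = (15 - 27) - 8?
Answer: 2899/440 ≈ 6.5886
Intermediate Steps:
m = -20 (m = -12 - 8 = -20)
Y(C) = -7 - C/220 (Y(C) = -7 + C/(-220) = -7 + C*(-1/220) = -7 - C/220)
q(A) = 1/(2*A)
q(m) - Y(-85) = (½)/(-20) - (-7 - 1/220*(-85)) = (½)*(-1/20) - (-7 + 17/44) = -1/40 - 1*(-291/44) = -1/40 + 291/44 = 2899/440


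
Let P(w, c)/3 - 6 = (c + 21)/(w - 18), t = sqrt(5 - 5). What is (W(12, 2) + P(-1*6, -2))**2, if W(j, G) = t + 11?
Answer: 45369/64 ≈ 708.89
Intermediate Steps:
t = 0 (t = sqrt(0) = 0)
W(j, G) = 11 (W(j, G) = 0 + 11 = 11)
P(w, c) = 18 + 3*(21 + c)/(-18 + w) (P(w, c) = 18 + 3*((c + 21)/(w - 18)) = 18 + 3*((21 + c)/(-18 + w)) = 18 + 3*(21 + c)/(-18 + w))
(W(12, 2) + P(-1*6, -2))**2 = (11 + 3*(-87 - 2 + 6*(-1*6))/(-18 - 1*6))**2 = (11 + 3*(-87 - 2 + 6*(-6))/(-18 - 6))**2 = (11 + 3*(-87 - 2 - 36)/(-24))**2 = (11 + 3*(-1/24)*(-125))**2 = (11 + 125/8)**2 = (213/8)**2 = 45369/64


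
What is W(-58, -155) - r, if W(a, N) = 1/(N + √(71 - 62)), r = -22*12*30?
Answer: 1203839/152 ≈ 7920.0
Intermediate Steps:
r = -7920 (r = -264*30 = -7920)
W(a, N) = 1/(3 + N) (W(a, N) = 1/(N + √9) = 1/(N + 3) = 1/(3 + N))
W(-58, -155) - r = 1/(3 - 155) - 1*(-7920) = 1/(-152) + 7920 = -1/152 + 7920 = 1203839/152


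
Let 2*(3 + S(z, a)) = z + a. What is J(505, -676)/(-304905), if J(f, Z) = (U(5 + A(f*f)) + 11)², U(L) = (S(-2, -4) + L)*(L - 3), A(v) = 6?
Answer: -867/101635 ≈ -0.0085305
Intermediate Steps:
S(z, a) = -3 + a/2 + z/2 (S(z, a) = -3 + (z + a)/2 = -3 + (a + z)/2 = -3 + (a/2 + z/2) = -3 + a/2 + z/2)
U(L) = (-6 + L)*(-3 + L) (U(L) = ((-3 + (½)*(-4) + (½)*(-2)) + L)*(L - 3) = ((-3 - 2 - 1) + L)*(-3 + L) = (-6 + L)*(-3 + L))
J(f, Z) = 2601 (J(f, Z) = ((18 + (5 + 6)² - 9*(5 + 6)) + 11)² = ((18 + 11² - 9*11) + 11)² = ((18 + 121 - 99) + 11)² = (40 + 11)² = 51² = 2601)
J(505, -676)/(-304905) = 2601/(-304905) = 2601*(-1/304905) = -867/101635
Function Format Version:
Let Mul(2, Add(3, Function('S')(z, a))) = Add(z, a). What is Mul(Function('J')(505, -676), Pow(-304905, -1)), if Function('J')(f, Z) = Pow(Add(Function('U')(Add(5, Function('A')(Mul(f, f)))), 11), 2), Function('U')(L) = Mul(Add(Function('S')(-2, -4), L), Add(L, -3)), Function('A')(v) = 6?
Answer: Rational(-867, 101635) ≈ -0.0085305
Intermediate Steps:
Function('S')(z, a) = Add(-3, Mul(Rational(1, 2), a), Mul(Rational(1, 2), z)) (Function('S')(z, a) = Add(-3, Mul(Rational(1, 2), Add(z, a))) = Add(-3, Mul(Rational(1, 2), Add(a, z))) = Add(-3, Add(Mul(Rational(1, 2), a), Mul(Rational(1, 2), z))) = Add(-3, Mul(Rational(1, 2), a), Mul(Rational(1, 2), z)))
Function('U')(L) = Mul(Add(-6, L), Add(-3, L)) (Function('U')(L) = Mul(Add(Add(-3, Mul(Rational(1, 2), -4), Mul(Rational(1, 2), -2)), L), Add(L, -3)) = Mul(Add(Add(-3, -2, -1), L), Add(-3, L)) = Mul(Add(-6, L), Add(-3, L)))
Function('J')(f, Z) = 2601 (Function('J')(f, Z) = Pow(Add(Add(18, Pow(Add(5, 6), 2), Mul(-9, Add(5, 6))), 11), 2) = Pow(Add(Add(18, Pow(11, 2), Mul(-9, 11)), 11), 2) = Pow(Add(Add(18, 121, -99), 11), 2) = Pow(Add(40, 11), 2) = Pow(51, 2) = 2601)
Mul(Function('J')(505, -676), Pow(-304905, -1)) = Mul(2601, Pow(-304905, -1)) = Mul(2601, Rational(-1, 304905)) = Rational(-867, 101635)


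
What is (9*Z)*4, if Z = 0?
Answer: 0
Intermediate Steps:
(9*Z)*4 = (9*0)*4 = 0*4 = 0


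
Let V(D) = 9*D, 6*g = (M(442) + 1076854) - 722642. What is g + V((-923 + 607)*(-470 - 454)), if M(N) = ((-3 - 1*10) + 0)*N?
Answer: 8057801/3 ≈ 2.6859e+6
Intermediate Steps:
M(N) = -13*N (M(N) = ((-3 - 10) + 0)*N = (-13 + 0)*N = -13*N)
g = 174233/3 (g = ((-13*442 + 1076854) - 722642)/6 = ((-5746 + 1076854) - 722642)/6 = (1071108 - 722642)/6 = (⅙)*348466 = 174233/3 ≈ 58078.)
g + V((-923 + 607)*(-470 - 454)) = 174233/3 + 9*((-923 + 607)*(-470 - 454)) = 174233/3 + 9*(-316*(-924)) = 174233/3 + 9*291984 = 174233/3 + 2627856 = 8057801/3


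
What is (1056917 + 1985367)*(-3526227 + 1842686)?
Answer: -5121809847644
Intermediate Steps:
(1056917 + 1985367)*(-3526227 + 1842686) = 3042284*(-1683541) = -5121809847644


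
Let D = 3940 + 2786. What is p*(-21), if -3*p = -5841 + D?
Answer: 6195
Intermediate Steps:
D = 6726
p = -295 (p = -(-5841 + 6726)/3 = -1/3*885 = -295)
p*(-21) = -295*(-21) = 6195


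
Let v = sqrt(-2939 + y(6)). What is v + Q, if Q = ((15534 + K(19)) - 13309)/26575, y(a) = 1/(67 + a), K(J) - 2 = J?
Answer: 2246/26575 + I*sqrt(15661858)/73 ≈ 0.084516 + 54.212*I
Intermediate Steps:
K(J) = 2 + J
v = I*sqrt(15661858)/73 (v = sqrt(-2939 + 1/(67 + 6)) = sqrt(-2939 + 1/73) = sqrt(-214546/73) = I*sqrt(15661858)/73 ≈ 54.212*I)
Q = 2246/26575 (Q = ((15534 + (2 + 19)) - 13309)/26575 = ((15534 + 21) - 13309)*(1/26575) = (15555 - 13309)*(1/26575) = 2246*(1/26575) = 2246/26575 ≈ 0.084516)
v + Q = I*sqrt(15661858)/73 + 2246/26575 = 2246/26575 + I*sqrt(15661858)/73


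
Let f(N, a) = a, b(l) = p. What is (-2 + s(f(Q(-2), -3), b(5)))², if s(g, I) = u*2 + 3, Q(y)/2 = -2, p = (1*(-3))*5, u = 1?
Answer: 9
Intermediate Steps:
p = -15 (p = -3*5 = -15)
b(l) = -15
Q(y) = -4 (Q(y) = 2*(-2) = -4)
s(g, I) = 5 (s(g, I) = 1*2 + 3 = 2 + 3 = 5)
(-2 + s(f(Q(-2), -3), b(5)))² = (-2 + 5)² = 3² = 9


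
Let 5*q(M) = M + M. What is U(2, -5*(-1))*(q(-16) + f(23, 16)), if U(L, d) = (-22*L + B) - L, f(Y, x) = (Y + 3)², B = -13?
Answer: -197532/5 ≈ -39506.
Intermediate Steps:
f(Y, x) = (3 + Y)²
U(L, d) = -13 - 23*L (U(L, d) = (-22*L - 13) - L = (-13 - 22*L) - L = -13 - 23*L)
q(M) = 2*M/5 (q(M) = (M + M)/5 = (2*M)/5 = 2*M/5)
U(2, -5*(-1))*(q(-16) + f(23, 16)) = (-13 - 23*2)*((⅖)*(-16) + (3 + 23)²) = (-13 - 46)*(-32/5 + 26²) = -59*(-32/5 + 676) = -59*3348/5 = -197532/5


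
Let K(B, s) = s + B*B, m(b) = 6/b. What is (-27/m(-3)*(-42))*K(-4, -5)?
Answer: -6237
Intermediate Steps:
K(B, s) = s + B**2
(-27/m(-3)*(-42))*K(-4, -5) = (-27/(6/(-3))*(-42))*(-5 + (-4)**2) = (-27/(6*(-1/3))*(-42))*(-5 + 16) = (-27/(-2)*(-42))*11 = (-27*(-1/2)*(-42))*11 = ((27/2)*(-42))*11 = -567*11 = -6237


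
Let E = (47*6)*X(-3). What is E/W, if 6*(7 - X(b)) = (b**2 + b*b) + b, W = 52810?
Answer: 1269/52810 ≈ 0.024030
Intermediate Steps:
X(b) = 7 - b**2/3 - b/6 (X(b) = 7 - ((b**2 + b*b) + b)/6 = 7 - ((b**2 + b**2) + b)/6 = 7 - (2*b**2 + b)/6 = 7 - (b + 2*b**2)/6 = 7 + (-b**2/3 - b/6) = 7 - b**2/3 - b/6)
E = 1269 (E = (47*6)*(7 - 1/3*(-3)**2 - 1/6*(-3)) = 282*(7 - 1/3*9 + 1/2) = 282*(7 - 3 + 1/2) = 282*(9/2) = 1269)
E/W = 1269/52810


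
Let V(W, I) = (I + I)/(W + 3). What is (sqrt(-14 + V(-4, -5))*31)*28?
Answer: 1736*I ≈ 1736.0*I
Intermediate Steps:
V(W, I) = 2*I/(3 + W) (V(W, I) = (2*I)/(3 + W) = 2*I/(3 + W))
(sqrt(-14 + V(-4, -5))*31)*28 = (sqrt(-14 + 2*(-5)/(3 - 4))*31)*28 = (sqrt(-14 + 2*(-5)/(-1))*31)*28 = (sqrt(-14 + 2*(-5)*(-1))*31)*28 = (sqrt(-14 + 10)*31)*28 = (sqrt(-4)*31)*28 = ((2*I)*31)*28 = (62*I)*28 = 1736*I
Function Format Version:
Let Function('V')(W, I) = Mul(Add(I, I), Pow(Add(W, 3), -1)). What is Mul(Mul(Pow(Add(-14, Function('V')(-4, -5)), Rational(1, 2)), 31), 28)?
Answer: Mul(1736, I) ≈ Mul(1736.0, I)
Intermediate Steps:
Function('V')(W, I) = Mul(2, I, Pow(Add(3, W), -1)) (Function('V')(W, I) = Mul(Mul(2, I), Pow(Add(3, W), -1)) = Mul(2, I, Pow(Add(3, W), -1)))
Mul(Mul(Pow(Add(-14, Function('V')(-4, -5)), Rational(1, 2)), 31), 28) = Mul(Mul(Pow(Add(-14, Mul(2, -5, Pow(Add(3, -4), -1))), Rational(1, 2)), 31), 28) = Mul(Mul(Pow(Add(-14, Mul(2, -5, Pow(-1, -1))), Rational(1, 2)), 31), 28) = Mul(Mul(Pow(Add(-14, Mul(2, -5, -1)), Rational(1, 2)), 31), 28) = Mul(Mul(Pow(Add(-14, 10), Rational(1, 2)), 31), 28) = Mul(Mul(Pow(-4, Rational(1, 2)), 31), 28) = Mul(Mul(Mul(2, I), 31), 28) = Mul(Mul(62, I), 28) = Mul(1736, I)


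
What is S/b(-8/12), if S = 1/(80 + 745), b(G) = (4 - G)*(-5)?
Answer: -1/19250 ≈ -5.1948e-5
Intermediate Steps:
b(G) = -20 + 5*G
S = 1/825 ≈ 0.0012121
S/b(-8/12) = (1/825)/(-20 + 5*(-8/12)) = (1/825)/(-20 + 5*(-8*1/12)) = (1/825)/(-20 + 5*(-2/3)) = (1/825)/(-20 - 10/3) = (1/825)/(-70/3) = -3/70*1/825 = -1/19250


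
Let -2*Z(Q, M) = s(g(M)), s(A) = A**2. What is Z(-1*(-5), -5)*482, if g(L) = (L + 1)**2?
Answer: -61696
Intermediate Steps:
g(L) = (1 + L)**2
Z(Q, M) = -(1 + M)**4/2
Z(-1*(-5), -5)*482 = -(1 - 5)**4/2*482 = -1/2*(-4)**4*482 = -1/2*256*482 = -128*482 = -61696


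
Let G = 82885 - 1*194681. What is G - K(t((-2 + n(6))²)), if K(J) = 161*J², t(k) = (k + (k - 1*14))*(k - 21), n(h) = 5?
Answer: -482740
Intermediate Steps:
t(k) = (-21 + k)*(-14 + 2*k) (t(k) = (k + (k - 14))*(-21 + k) = (k + (-14 + k))*(-21 + k) = (-14 + 2*k)*(-21 + k) = (-21 + k)*(-14 + 2*k))
G = -111796 (G = 82885 - 194681 = -111796)
G - K(t((-2 + n(6))²)) = -111796 - 161*(294 - 56*(-2 + 5)² + 2*((-2 + 5)²)²)² = -111796 - 161*(294 - 56*3² + 2*(3²)²)² = -111796 - 161*(294 - 56*9 + 2*9²)² = -111796 - 161*(294 - 504 + 2*81)² = -111796 - 161*(294 - 504 + 162)² = -111796 - 161*(-48)² = -111796 - 161*2304 = -111796 - 1*370944 = -111796 - 370944 = -482740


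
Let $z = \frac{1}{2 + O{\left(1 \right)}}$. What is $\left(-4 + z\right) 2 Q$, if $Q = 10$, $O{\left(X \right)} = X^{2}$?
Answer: $- \frac{220}{3} \approx -73.333$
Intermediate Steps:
$z = \frac{1}{3}$ ($z = \frac{1}{2 + 1^{2}} = \frac{1}{2 + 1} = \frac{1}{3} \approx 0.33333$)
$\left(-4 + z\right) 2 Q = \left(-4 + \frac{1}{3}\right) 2 \cdot 10 = \left(- \frac{11}{3}\right) 2 \cdot 10 = \left(- \frac{22}{3}\right) 10 = - \frac{220}{3}$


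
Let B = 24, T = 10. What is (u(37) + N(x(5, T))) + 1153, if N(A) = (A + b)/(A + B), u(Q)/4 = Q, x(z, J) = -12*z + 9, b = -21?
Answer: 3911/3 ≈ 1303.7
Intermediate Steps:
x(z, J) = 9 - 12*z
u(Q) = 4*Q
N(A) = (-21 + A)/(24 + A) (N(A) = (A - 21)/(A + 24) = (-21 + A)/(24 + A))
(u(37) + N(x(5, T))) + 1153 = (4*37 + (-21 + (9 - 12*5))/(24 + (9 - 12*5))) + 1153 = (148 + (-21 + (9 - 60))/(24 + (9 - 60))) + 1153 = (148 + (-21 - 51)/(24 - 51)) + 1153 = (148 - 72/(-27)) + 1153 = (148 - 1/27*(-72)) + 1153 = (148 + 8/3) + 1153 = 452/3 + 1153 = 3911/3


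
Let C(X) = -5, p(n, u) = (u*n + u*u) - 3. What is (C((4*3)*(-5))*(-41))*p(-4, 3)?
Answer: -1230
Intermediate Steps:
p(n, u) = -3 + u² + n*u (p(n, u) = (n*u + u²) - 3 = (u² + n*u) - 3 = -3 + u² + n*u)
(C((4*3)*(-5))*(-41))*p(-4, 3) = (-5*(-41))*(-3 + 3² - 4*3) = 205*(-3 + 9 - 12) = 205*(-6) = -1230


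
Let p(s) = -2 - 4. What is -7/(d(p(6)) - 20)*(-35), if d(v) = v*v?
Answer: 245/16 ≈ 15.313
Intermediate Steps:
p(s) = -6
d(v) = v²
-7/(d(p(6)) - 20)*(-35) = -7/((-6)² - 20)*(-35) = -7/(36 - 20)*(-35) = -7/16*(-35) = 245/16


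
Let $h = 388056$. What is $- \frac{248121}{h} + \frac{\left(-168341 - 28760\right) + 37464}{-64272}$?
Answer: $\frac{100879085}{54695472} \approx 1.8444$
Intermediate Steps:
$- \frac{248121}{h} + \frac{\left(-168341 - 28760\right) + 37464}{-64272} = - \frac{248121}{388056} + \frac{\left(-168341 - 28760\right) + 37464}{-64272} = \left(-248121\right) \frac{1}{388056} + \left(-197101 + 37464\right) \left(- \frac{1}{64272}\right) = - \frac{4353}{6808} - - \frac{159637}{64272} = - \frac{4353}{6808} + \frac{159637}{64272} = \frac{100879085}{54695472}$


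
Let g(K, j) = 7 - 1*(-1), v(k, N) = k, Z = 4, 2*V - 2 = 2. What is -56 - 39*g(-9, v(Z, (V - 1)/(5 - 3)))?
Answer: -368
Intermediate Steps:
V = 2 (V = 1 + (1/2)*2 = 1 + 1 = 2)
g(K, j) = 8 (g(K, j) = 7 + 1 = 8)
-56 - 39*g(-9, v(Z, (V - 1)/(5 - 3))) = -56 - 39*8 = -56 - 312 = -368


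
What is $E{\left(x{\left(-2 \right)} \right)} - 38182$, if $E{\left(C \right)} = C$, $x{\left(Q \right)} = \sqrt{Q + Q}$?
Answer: $-38182 + 2 i \approx -38182.0 + 2.0 i$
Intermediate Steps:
$x{\left(Q \right)} = \sqrt{2} \sqrt{Q}$ ($x{\left(Q \right)} = \sqrt{2 Q} = \sqrt{2} \sqrt{Q}$)
$E{\left(x{\left(-2 \right)} \right)} - 38182 = \sqrt{2} \sqrt{-2} - 38182 = \sqrt{2} i \sqrt{2} - 38182 = 2 i - 38182 = -38182 + 2 i$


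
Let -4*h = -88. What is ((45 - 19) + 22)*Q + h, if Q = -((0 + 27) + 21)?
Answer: -2282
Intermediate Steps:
h = 22 (h = -¼*(-88) = 22)
Q = -48 (Q = -(27 + 21) = -1*48 = -48)
((45 - 19) + 22)*Q + h = ((45 - 19) + 22)*(-48) + 22 = (26 + 22)*(-48) + 22 = 48*(-48) + 22 = -2304 + 22 = -2282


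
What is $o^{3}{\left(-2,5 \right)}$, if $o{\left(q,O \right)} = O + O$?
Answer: $1000$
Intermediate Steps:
$o{\left(q,O \right)} = 2 O$
$o^{3}{\left(-2,5 \right)} = \left(2 \cdot 5\right)^{3} = 10^{3} = 1000$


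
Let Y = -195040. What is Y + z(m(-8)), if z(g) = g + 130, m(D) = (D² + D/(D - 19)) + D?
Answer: -5261050/27 ≈ -1.9485e+5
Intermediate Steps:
m(D) = D + D² + D/(-19 + D) (m(D) = (D² + D/(-19 + D)) + D = D + D² + D/(-19 + D))
z(g) = 130 + g
Y + z(m(-8)) = -195040 + (130 - 8*(-18 + (-8)² - 18*(-8))/(-19 - 8)) = -195040 + (130 - 8*(-18 + 64 + 144)/(-27)) = -195040 + (130 - 8*(-1/27)*190) = -195040 + (130 + 1520/27) = -195040 + 5030/27 = -5261050/27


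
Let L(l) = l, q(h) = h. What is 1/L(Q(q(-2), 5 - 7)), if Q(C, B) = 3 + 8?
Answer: 1/11 ≈ 0.090909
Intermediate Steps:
Q(C, B) = 11
1/L(Q(q(-2), 5 - 7)) = 1/11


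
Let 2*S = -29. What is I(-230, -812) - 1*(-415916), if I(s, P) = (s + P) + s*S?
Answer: 418209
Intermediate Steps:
S = -29/2 (S = (1/2)*(-29) = -29/2 ≈ -14.500)
I(s, P) = P - 27*s/2 (I(s, P) = (s + P) + s*(-29/2) = (P + s) - 29*s/2 = P - 27*s/2)
I(-230, -812) - 1*(-415916) = (-812 - 27/2*(-230)) - 1*(-415916) = (-812 + 3105) + 415916 = 2293 + 415916 = 418209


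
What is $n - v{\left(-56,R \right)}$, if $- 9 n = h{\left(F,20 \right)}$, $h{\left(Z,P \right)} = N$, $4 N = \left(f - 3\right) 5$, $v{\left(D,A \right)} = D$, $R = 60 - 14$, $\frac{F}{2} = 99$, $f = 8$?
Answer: $\frac{1991}{36} \approx 55.306$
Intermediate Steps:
$F = 198$ ($F = 2 \cdot 99 = 198$)
$R = 46$ ($R = 60 - 14 = 46$)
$N = \frac{25}{4}$ ($N = \frac{\left(8 - 3\right) 5}{4} = \frac{5 \cdot 5}{4} = \frac{1}{4} \cdot 25 = \frac{25}{4} \approx 6.25$)
$h{\left(Z,P \right)} = \frac{25}{4}$
$n = - \frac{25}{36}$ ($n = \left(- \frac{1}{9}\right) \frac{25}{4} = - \frac{25}{36} \approx -0.69444$)
$n - v{\left(-56,R \right)} = - \frac{25}{36} - -56 = - \frac{25}{36} + 56 = \frac{1991}{36}$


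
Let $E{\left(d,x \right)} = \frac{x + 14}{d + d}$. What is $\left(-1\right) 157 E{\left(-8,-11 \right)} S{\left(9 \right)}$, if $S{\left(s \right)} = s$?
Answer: $\frac{4239}{16} \approx 264.94$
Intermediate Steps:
$E{\left(d,x \right)} = \frac{14 + x}{2 d}$
$\left(-1\right) 157 E{\left(-8,-11 \right)} S{\left(9 \right)} = \left(-1\right) 157 \frac{14 - 11}{2 \left(-8\right)} 9 = - 157 \cdot \frac{1}{2} \left(- \frac{1}{8}\right) 3 \cdot 9 = \left(-157\right) \left(- \frac{3}{16}\right) 9 = \frac{471}{16} \cdot 9 = \frac{4239}{16}$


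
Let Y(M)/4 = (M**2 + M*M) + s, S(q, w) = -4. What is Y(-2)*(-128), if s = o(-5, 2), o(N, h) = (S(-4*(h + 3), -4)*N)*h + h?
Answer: -25600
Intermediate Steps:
o(N, h) = h - 4*N*h (o(N, h) = (-4*N)*h + h = -4*N*h + h = h - 4*N*h)
s = 42 (s = 2*(1 - 4*(-5)) = 2*(1 + 20) = 2*21 = 42)
Y(M) = 168 + 8*M**2 (Y(M) = 4*((M**2 + M*M) + 42) = 4*((M**2 + M**2) + 42) = 4*(2*M**2 + 42) = 4*(42 + 2*M**2) = 168 + 8*M**2)
Y(-2)*(-128) = (168 + 8*(-2)**2)*(-128) = (168 + 8*4)*(-128) = (168 + 32)*(-128) = 200*(-128) = -25600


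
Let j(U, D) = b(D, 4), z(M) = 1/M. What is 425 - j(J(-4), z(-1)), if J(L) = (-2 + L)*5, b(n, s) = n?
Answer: 426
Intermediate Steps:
J(L) = -10 + 5*L
j(U, D) = D
425 - j(J(-4), z(-1)) = 425 - 1/(-1) = 425 - 1*(-1) = 425 + 1 = 426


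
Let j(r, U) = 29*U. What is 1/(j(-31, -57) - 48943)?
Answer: -1/50596 ≈ -1.9764e-5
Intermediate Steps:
1/(j(-31, -57) - 48943) = 1/(29*(-57) - 48943) = 1/(-1653 - 48943) = 1/(-50596) = -1/50596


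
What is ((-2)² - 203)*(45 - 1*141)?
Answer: 19104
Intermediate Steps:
((-2)² - 203)*(45 - 1*141) = (4 - 203)*(45 - 141) = -199*(-96) = 19104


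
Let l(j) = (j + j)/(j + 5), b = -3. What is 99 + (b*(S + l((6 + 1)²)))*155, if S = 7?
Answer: -35999/9 ≈ -3999.9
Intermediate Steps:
l(j) = 2*j/(5 + j) (l(j) = (2*j)/(5 + j) = 2*j/(5 + j))
99 + (b*(S + l((6 + 1)²)))*155 = 99 - 3*(7 + 2*(6 + 1)²/(5 + (6 + 1)²))*155 = 99 - 3*(7 + 2*7²/(5 + 7²))*155 = 99 - 3*(7 + 2*49/(5 + 49))*155 = 99 - 3*(7 + 2*49/54)*155 = 99 - 3*(7 + 2*49*(1/54))*155 = 99 - 3*(7 + 49/27)*155 = 99 - 3*238/27*155 = 99 - 238/9*155 = 99 - 36890/9 = -35999/9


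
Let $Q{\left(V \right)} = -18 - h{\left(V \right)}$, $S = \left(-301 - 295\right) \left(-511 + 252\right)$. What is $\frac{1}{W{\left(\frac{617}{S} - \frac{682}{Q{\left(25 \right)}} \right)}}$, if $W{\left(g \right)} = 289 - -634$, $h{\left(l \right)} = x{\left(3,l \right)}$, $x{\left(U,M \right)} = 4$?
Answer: $\frac{1}{923} \approx 0.0010834$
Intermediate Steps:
$h{\left(l \right)} = 4$
$S = 154364$ ($S = \left(-596\right) \left(-259\right) = 154364$)
$Q{\left(V \right)} = -22$ ($Q{\left(V \right)} = -18 - 4 = -22$)
$W{\left(g \right)} = 923$ ($W{\left(g \right)} = 289 + 634 = 923$)
$\frac{1}{W{\left(\frac{617}{S} - \frac{682}{Q{\left(25 \right)}} \right)}} = \frac{1}{923}$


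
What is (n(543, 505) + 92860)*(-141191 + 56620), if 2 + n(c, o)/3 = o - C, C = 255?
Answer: -7916183884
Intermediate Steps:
n(c, o) = -771 + 3*o (n(c, o) = -6 + 3*(o - 1*255) = -6 + 3*(o - 255) = -6 + 3*(-255 + o) = -6 + (-765 + 3*o) = -771 + 3*o)
(n(543, 505) + 92860)*(-141191 + 56620) = ((-771 + 3*505) + 92860)*(-141191 + 56620) = ((-771 + 1515) + 92860)*(-84571) = (744 + 92860)*(-84571) = 93604*(-84571) = -7916183884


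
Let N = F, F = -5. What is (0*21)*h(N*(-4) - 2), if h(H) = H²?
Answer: 0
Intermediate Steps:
N = -5
(0*21)*h(N*(-4) - 2) = (0*21)*(-5*(-4) - 2)² = 0*(20 - 2)² = 0*18² = 0*324 = 0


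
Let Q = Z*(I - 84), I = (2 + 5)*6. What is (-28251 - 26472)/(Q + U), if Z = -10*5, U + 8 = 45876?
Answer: -54723/47968 ≈ -1.1408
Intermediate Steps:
U = 45868 (U = -8 + 45876 = 45868)
Z = -50
I = 42 (I = 7*6 = 42)
Q = 2100 (Q = -50*(42 - 84) = -50*(-42) = 2100)
(-28251 - 26472)/(Q + U) = (-28251 - 26472)/(2100 + 45868) = -54723/47968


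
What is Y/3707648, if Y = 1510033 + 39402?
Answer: 1549435/3707648 ≈ 0.41790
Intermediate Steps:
Y = 1549435
Y/3707648 = 1549435/3707648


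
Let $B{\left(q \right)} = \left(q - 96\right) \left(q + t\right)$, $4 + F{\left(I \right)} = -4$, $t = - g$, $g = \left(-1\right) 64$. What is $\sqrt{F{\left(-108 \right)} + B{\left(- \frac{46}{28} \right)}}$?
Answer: $\frac{i \sqrt{1194959}}{14} \approx 78.082 i$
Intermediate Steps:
$g = -64$
$t = 64$ ($t = \left(-1\right) \left(-64\right) = 64$)
$F{\left(I \right)} = -8$ ($F{\left(I \right)} = -4 - 4 = -8$)
$B{\left(q \right)} = \left(-96 + q\right) \left(64 + q\right)$ ($B{\left(q \right)} = \left(q - 96\right) \left(q + 64\right) = \left(-96 + q\right) \left(64 + q\right)$)
$\sqrt{F{\left(-108 \right)} + B{\left(- \frac{46}{28} \right)}} = \sqrt{-8 - \left(6144 - \frac{529}{196} + 32 \left(-46\right) \frac{1}{28}\right)} = \sqrt{-8 - \left(\frac{42640}{7} - \frac{529}{196}\right)} = \sqrt{-8 + \left(-6144 + \frac{529}{196} + \frac{368}{7}\right)} = \sqrt{-8 - \frac{1193391}{196}} = \sqrt{- \frac{1194959}{196}} = \frac{i \sqrt{1194959}}{14}$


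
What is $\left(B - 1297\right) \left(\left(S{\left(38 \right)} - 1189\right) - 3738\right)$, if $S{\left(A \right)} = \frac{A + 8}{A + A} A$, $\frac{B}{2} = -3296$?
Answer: $38687656$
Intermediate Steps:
$B = -6592$ ($B = 2 \left(-3296\right) = -6592$)
$S{\left(A \right)} = 4 + \frac{A}{2}$ ($S{\left(A \right)} = \frac{8 + A}{2 A} A = 4 + \frac{A}{2}$)
$\left(B - 1297\right) \left(\left(S{\left(38 \right)} - 1189\right) - 3738\right) = \left(-6592 - 1297\right) \left(\left(\left(4 + \frac{1}{2} \cdot 38\right) - 1189\right) - 3738\right) = - 7889 \left(\left(\left(4 + 19\right) - 1189\right) - 3738\right) = - 7889 \left(\left(23 - 1189\right) - 3738\right) = - 7889 \left(-1166 - 3738\right) = \left(-7889\right) \left(-4904\right) = 38687656$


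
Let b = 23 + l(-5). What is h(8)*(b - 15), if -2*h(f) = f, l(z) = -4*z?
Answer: -112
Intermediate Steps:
h(f) = -f/2
b = 43 (b = 23 - 4*(-5) = 23 + 20 = 43)
h(8)*(b - 15) = (-½*8)*(43 - 15) = -4*28 = -112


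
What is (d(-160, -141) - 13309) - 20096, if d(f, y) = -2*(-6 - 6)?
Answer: -33381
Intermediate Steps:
d(f, y) = 24 (d(f, y) = -2*(-12) = 24)
(d(-160, -141) - 13309) - 20096 = (24 - 13309) - 20096 = -13285 - 20096 = -33381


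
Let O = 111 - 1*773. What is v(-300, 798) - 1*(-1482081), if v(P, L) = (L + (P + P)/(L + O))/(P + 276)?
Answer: 201558519/136 ≈ 1.4820e+6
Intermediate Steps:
O = -662 (O = 111 - 773 = -662)
v(P, L) = (L + 2*P/(-662 + L))/(276 + P) (v(P, L) = (L + (P + P)/(L - 662))/(P + 276) = (L + (2*P)/(-662 + L))/(276 + P) = (L + 2*P/(-662 + L))/(276 + P))
v(-300, 798) - 1*(-1482081) = (798² - 662*798 + 2*(-300))/(-182712 - 662*(-300) + 276*798 + 798*(-300)) - 1*(-1482081) = (636804 - 528276 - 600)/(-182712 + 198600 + 220248 - 239400) + 1482081 = 107928/(-3264) + 1482081 = -1/3264*107928 + 1482081 = -4497/136 + 1482081 = 201558519/136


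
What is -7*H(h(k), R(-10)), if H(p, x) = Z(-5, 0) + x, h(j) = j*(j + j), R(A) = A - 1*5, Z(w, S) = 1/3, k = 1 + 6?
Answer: 308/3 ≈ 102.67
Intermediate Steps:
k = 7
Z(w, S) = ⅓
R(A) = -5 + A (R(A) = A - 5 = -5 + A)
h(j) = 2*j² (h(j) = j*(2*j) = 2*j²)
H(p, x) = ⅓ + x
-7*H(h(k), R(-10)) = -7*(⅓ + (-5 - 10)) = -7*(⅓ - 15) = -7*(-44/3) = 308/3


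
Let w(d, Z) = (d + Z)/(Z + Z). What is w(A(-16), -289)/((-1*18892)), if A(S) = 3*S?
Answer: -337/10919576 ≈ -3.0862e-5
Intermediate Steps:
w(d, Z) = (Z + d)/(2*Z) (w(d, Z) = (Z + d)/((2*Z)) = (Z + d)*(1/(2*Z)) = (Z + d)/(2*Z))
w(A(-16), -289)/((-1*18892)) = ((½)*(-289 + 3*(-16))/(-289))/((-1*18892)) = ((½)*(-1/289)*(-289 - 48))/(-18892) = ((½)*(-1/289)*(-337))*(-1/18892) = (337/578)*(-1/18892) = -337/10919576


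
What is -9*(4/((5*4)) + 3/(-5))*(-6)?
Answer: -108/5 ≈ -21.600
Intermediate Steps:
-9*(4/((5*4)) + 3/(-5))*(-6) = -9*(4/20 + 3*(-⅕))*(-6) = -9*(4*(1/20) - ⅗)*(-6) = -9*(⅕ - ⅗)*(-6) = -9*(-⅖)*(-6) = (18/5)*(-6) = -108/5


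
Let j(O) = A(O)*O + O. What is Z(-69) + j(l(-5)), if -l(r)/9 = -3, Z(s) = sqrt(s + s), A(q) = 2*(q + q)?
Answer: 2943 + I*sqrt(138) ≈ 2943.0 + 11.747*I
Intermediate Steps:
A(q) = 4*q (A(q) = 2*(2*q) = 4*q)
Z(s) = sqrt(2)*sqrt(s) (Z(s) = sqrt(2*s) = sqrt(2)*sqrt(s))
l(r) = 27 (l(r) = -9*(-3) = 27)
j(O) = O + 4*O**2 (j(O) = (4*O)*O + O = 4*O**2 + O = O + 4*O**2)
Z(-69) + j(l(-5)) = sqrt(2)*sqrt(-69) + 27*(1 + 4*27) = sqrt(2)*(I*sqrt(69)) + 27*(1 + 108) = I*sqrt(138) + 27*109 = I*sqrt(138) + 2943 = 2943 + I*sqrt(138)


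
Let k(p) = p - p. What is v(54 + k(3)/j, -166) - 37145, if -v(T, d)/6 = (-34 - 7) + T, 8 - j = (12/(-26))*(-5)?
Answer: -37223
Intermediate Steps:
k(p) = 0
j = 74/13 (j = 8 - 12/(-26)*(-5) = 8 - 12*(-1/26)*(-5) = 8 - (-6)*(-5)/13 = 8 - 1*30/13 = 8 - 30/13 = 74/13 ≈ 5.6923)
v(T, d) = 246 - 6*T (v(T, d) = -6*((-34 - 7) + T) = -6*(-41 + T) = 246 - 6*T)
v(54 + k(3)/j, -166) - 37145 = (246 - 6*(54 + 0/(74/13))) - 37145 = (246 - 6*(54 + 0*(13/74))) - 37145 = (246 - 6*(54 + 0)) - 37145 = (246 - 6*54) - 37145 = (246 - 324) - 37145 = -78 - 37145 = -37223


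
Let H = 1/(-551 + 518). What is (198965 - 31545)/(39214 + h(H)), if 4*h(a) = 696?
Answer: 41855/9847 ≈ 4.2505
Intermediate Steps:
H = -1/33 (H = 1/(-33) = -1/33 ≈ -0.030303)
h(a) = 174 (h(a) = (¼)*696 = 174)
(198965 - 31545)/(39214 + h(H)) = (198965 - 31545)/(39214 + 174) = 167420/39388 = 167420*(1/39388) = 41855/9847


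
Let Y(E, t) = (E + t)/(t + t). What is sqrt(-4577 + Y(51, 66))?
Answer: I*sqrt(2214839)/22 ≈ 67.647*I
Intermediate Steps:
Y(E, t) = (E + t)/(2*t) (Y(E, t) = (E + t)/((2*t)) = (E + t)*(1/(2*t)) = (E + t)/(2*t))
sqrt(-4577 + Y(51, 66)) = sqrt(-4577 + (1/2)*(51 + 66)/66) = sqrt(-4577 + (1/2)*(1/66)*117) = sqrt(-4577 + 39/44) = sqrt(-201349/44) = I*sqrt(2214839)/22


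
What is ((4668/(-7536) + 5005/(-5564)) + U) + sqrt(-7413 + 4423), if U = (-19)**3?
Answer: -115249858/16799 + I*sqrt(2990) ≈ -6860.5 + 54.681*I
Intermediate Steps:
U = -6859
((4668/(-7536) + 5005/(-5564)) + U) + sqrt(-7413 + 4423) = ((4668/(-7536) + 5005/(-5564)) - 6859) + sqrt(-7413 + 4423) = ((4668*(-1/7536) + 5005*(-1/5564)) - 6859) + sqrt(-2990) = ((-389/628 - 385/428) - 6859) + I*sqrt(2990) = (-25517/16799 - 6859) + I*sqrt(2990) = -115249858/16799 + I*sqrt(2990)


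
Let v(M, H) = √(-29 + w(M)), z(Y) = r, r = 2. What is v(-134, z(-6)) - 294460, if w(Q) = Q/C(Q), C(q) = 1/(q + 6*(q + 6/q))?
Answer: -294460 + √125699 ≈ -2.9411e+5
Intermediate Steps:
C(q) = 1/(7*q + 36/q) (C(q) = 1/(q + (6*q + 36/q)) = 1/(7*q + 36/q))
w(Q) = 36 + 7*Q² (w(Q) = Q/((Q/(36 + 7*Q²))) = Q*((36 + 7*Q²)/Q) = 36 + 7*Q²)
z(Y) = 2
v(M, H) = √(7 + 7*M²) (v(M, H) = √(-29 + (36 + 7*M²)) = √(7 + 7*M²))
v(-134, z(-6)) - 294460 = √(7 + 7*(-134)²) - 294460 = √(7 + 7*17956) - 294460 = √(7 + 125692) - 294460 = √125699 - 294460 = -294460 + √125699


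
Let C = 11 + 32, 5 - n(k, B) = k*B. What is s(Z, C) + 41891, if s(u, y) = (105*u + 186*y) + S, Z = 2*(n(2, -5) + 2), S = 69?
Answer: 53528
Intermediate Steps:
n(k, B) = 5 - B*k (n(k, B) = 5 - k*B = 5 - B*k)
C = 43
Z = 34 (Z = 2*((5 - 1*(-5)*2) + 2) = 2*((5 + 10) + 2) = 2*(15 + 2) = 2*17 = 34)
s(u, y) = 69 + 105*u + 186*y (s(u, y) = (105*u + 186*y) + 69 = 69 + 105*u + 186*y)
s(Z, C) + 41891 = (69 + 105*34 + 186*43) + 41891 = (69 + 3570 + 7998) + 41891 = 11637 + 41891 = 53528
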